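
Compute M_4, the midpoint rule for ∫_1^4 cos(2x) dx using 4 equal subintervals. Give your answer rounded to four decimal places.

Δx = (4 − 1)/4 = 0.75.
Midpoints: 1.375, 2.125, 2.875, 3.625.
f(1.375) ≈ -0.9243, f(2.125) ≈ -0.4461, f(2.875) ≈ 0.8612, f(3.625) ≈ 0.5679.
Sum = Δx · [f(1.375) + f(2.125) + f(2.875) + f(3.625)].
Sum ≈ 0.0440.

0.0440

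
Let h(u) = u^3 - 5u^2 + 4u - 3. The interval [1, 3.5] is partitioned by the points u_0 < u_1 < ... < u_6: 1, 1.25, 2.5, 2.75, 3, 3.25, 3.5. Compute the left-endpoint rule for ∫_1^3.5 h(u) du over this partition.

Subinterval widths: 0.25, 1.25, 0.25, 0.25, 0.25, 0.25.
Left endpoints: 1, 1.25, 2.5, 2.75, 3, 3.25.
h(1) = -3, h(1.25) = -3.859375, h(2.5) = -8.625, h(2.75) = -9.015625, h(3) = -9, h(3.25) = -8.484375.
Sum = Σ Δu_i · h(u_i).
Sum = -14.35546875.

-14.35546875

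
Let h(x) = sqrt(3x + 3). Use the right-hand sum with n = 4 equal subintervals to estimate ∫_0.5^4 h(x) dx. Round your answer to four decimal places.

11.5347

Δx = (4 − 0.5)/4 = 0.875.
Right endpoints: 1.375, 2.25, 3.125, 4.
h(1.375) ≈ 2.6693, h(2.25) ≈ 3.1225, h(3.125) ≈ 3.5178, h(4) ≈ 3.8730.
Sum = Δx · [h(1.375) + h(2.25) + h(3.125) + h(4)].
Sum ≈ 11.5347.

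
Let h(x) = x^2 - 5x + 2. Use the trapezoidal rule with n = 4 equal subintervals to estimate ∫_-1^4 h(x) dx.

-4.53125

Δx = (4 − (-1))/4 = 1.25.
h(-1) = 8, h(0.25) = 0.8125, h(1.5) = -3.25, h(2.75) = -4.1875, h(4) = -2.
T_4 = (Δx/2)·[h(x_0) + 2h(x_1) + 2h(x_2) + 2h(x_3) + h(x_4)].
Sum = -4.53125.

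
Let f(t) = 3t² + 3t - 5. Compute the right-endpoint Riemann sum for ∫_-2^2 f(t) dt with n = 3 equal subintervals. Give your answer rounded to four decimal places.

Δt = (2 − (-2))/3 = 4/3.
Right endpoints: -2/3, 2/3, 2.
f(-2/3) = -17/3, f(2/3) = -5/3, f(2) = 13.
Sum = Δt · [f(-2/3) + f(2/3) + f(2)].
Sum ≈ 7.5556.

7.5556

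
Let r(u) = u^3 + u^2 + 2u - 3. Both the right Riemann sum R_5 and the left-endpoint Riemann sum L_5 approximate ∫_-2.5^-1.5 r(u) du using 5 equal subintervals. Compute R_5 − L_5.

R_5 = -10.425.
L_5 = -12.475.
R_5 − L_5 = 2.05.

2.05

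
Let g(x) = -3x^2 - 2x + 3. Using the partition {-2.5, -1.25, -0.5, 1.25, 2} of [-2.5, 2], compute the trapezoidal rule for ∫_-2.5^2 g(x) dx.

Subinterval widths: 1.25, 0.75, 1.75, 0.75.
g(-2.5) = -10.75, g(-1.25) = 0.8125, g(-0.5) = 3.25, g(1.25) = -4.1875, g(2) = -13.
On each subinterval the trapezoid contributes (Δx_i/2)·[g(x_{i-1}) + g(x_i)].
Sum = -11.953125.

-11.953125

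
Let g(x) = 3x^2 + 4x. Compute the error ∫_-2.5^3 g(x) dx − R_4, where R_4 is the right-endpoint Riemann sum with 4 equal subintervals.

-25.99609375

Exact integral: ∫_-2.5^3 g(x) dx = 48.125.
R_4 = 74.12109375.
Error = 48.125 − 74.12109375 = -25.99609375.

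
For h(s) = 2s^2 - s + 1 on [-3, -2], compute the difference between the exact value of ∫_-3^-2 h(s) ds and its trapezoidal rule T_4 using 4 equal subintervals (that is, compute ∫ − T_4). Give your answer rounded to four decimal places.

Exact integral: ∫_-3^-2 h(s) ds ≈ 16.166667.
T_4 = 16.1875.
Error ≈ 16.166667 − 16.1875 ≈ -0.0208.

-0.0208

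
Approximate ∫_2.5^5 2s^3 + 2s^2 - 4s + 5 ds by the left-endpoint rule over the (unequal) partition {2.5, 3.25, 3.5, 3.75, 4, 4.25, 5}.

Subinterval widths: 0.75, 0.25, 0.25, 0.25, 0.25, 0.75.
Left endpoints: 2.5, 3.25, 3.5, 3.75, 4, 4.25.
f(2.5) = 38.75, f(3.25) = 81.78125, f(3.5) = 101.25, f(3.75) = 123.59375, f(4) = 149, f(4.25) = 177.65625.
Sum = Σ Δs_i · f(s_i).
Sum = 276.2109375.

276.2109375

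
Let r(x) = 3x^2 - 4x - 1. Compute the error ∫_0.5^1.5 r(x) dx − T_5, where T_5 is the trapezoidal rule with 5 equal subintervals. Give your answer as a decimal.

-0.02

Exact integral: ∫_0.5^1.5 r(x) dx = -1.75.
T_5 = -1.73.
Error = -1.75 − (-1.73) = -0.02.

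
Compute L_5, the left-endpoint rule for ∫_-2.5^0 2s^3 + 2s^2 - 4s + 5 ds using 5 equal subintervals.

13.125

Δs = (0 − (-2.5))/5 = 0.5.
Left endpoints: -2.5, -2, -1.5, -1, -0.5.
f(-2.5) = -3.75, f(-2) = 5, f(-1.5) = 8.75, f(-1) = 9, f(-0.5) = 7.25.
Sum = Δs · [f(-2.5) + f(-2) + f(-1.5) + f(-1) + f(-0.5)].
Sum = 13.125.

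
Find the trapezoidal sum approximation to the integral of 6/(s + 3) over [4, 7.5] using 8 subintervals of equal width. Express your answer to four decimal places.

Δs = (7.5 − 4)/8 = 0.4375.
f(4) = 6/7, f(4.4375) = 96/119, f(4.875) = 16/21, f(5.3125) = 96/133, f(5.75) = 24/35, f(6.1875) = 32/49, f(6.625) = 48/77, f(7.0625) = 96/161, f(7.5) = 4/7.
T_8 = (Δs/2)·[f(s_0) + 2f(s_1) + ... + 2f(s_{7}) + f(s_8)].
Sum ≈ 2.4339.

2.4339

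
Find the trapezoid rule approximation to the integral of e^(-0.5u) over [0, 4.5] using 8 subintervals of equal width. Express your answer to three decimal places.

1.801

Δu = (4.5 − 0)/8 = 0.5625.
f(0) ≈ 1.000, f(0.5625) ≈ 0.755, f(1.125) ≈ 0.570, f(1.6875) ≈ 0.430, f(2.25) ≈ 0.325, f(2.8125) ≈ 0.245, f(3.375) ≈ 0.185, f(3.9375) ≈ 0.140, f(4.5) ≈ 0.105.
T_8 = (Δu/2)·[f(u_0) + 2f(u_1) + ... + 2f(u_{7}) + f(u_8)].
Sum ≈ 1.801.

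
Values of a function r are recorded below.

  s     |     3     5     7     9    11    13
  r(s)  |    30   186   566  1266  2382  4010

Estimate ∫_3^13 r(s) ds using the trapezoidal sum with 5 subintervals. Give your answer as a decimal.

12840

Δs = 2.
T_5 = (2/2)·[30 + 2·186 + 2·566 + 2·1266 + 2·2382 + 4010] = 12840.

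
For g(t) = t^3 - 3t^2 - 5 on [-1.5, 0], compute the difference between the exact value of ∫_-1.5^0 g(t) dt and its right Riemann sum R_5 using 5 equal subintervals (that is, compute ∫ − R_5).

Exact integral: ∫_-1.5^0 g(t) dt = -12.140625.
R_5 = -10.74.
Error = -12.140625 − (-10.74) = -1.400625.

-1.400625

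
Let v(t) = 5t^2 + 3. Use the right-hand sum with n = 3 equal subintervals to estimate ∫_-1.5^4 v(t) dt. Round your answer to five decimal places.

207.21759

Δt = (4 − (-1.5))/3 = 11/6.
Right endpoints: 1/3, 13/6, 4.
v(1/3) = 32/9, v(13/6) = 953/36, v(4) = 83.
Sum = Δt · [v(1/3) + v(13/6) + v(4)].
Sum ≈ 207.21759.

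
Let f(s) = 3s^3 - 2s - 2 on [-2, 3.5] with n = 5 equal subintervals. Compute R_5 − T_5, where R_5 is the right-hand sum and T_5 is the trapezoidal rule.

R_5 = 166.6775.
T_5 = 88.78375.
R_5 − T_5 = 77.89375.

77.89375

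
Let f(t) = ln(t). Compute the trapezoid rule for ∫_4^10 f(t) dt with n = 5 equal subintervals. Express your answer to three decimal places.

Δt = (10 − 4)/5 = 1.2.
f(4) ≈ 1.386, f(5.2) ≈ 1.649, f(6.4) ≈ 1.856, f(7.6) ≈ 2.028, f(8.8) ≈ 2.175, f(10) ≈ 2.303.
T_5 = (Δt/2)·[f(t_0) + 2f(t_1) + ... + 2f(t_{4}) + f(t_5)].
Sum ≈ 11.463.

11.463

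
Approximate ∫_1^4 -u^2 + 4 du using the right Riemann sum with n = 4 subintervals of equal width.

-14.90625

Δu = (4 − 1)/4 = 0.75.
Right endpoints: 1.75, 2.5, 3.25, 4.
f(1.75) = 0.9375, f(2.5) = -2.25, f(3.25) = -6.5625, f(4) = -12.
Sum = Δu · [f(1.75) + f(2.5) + f(3.25) + f(4)].
Sum = -14.90625.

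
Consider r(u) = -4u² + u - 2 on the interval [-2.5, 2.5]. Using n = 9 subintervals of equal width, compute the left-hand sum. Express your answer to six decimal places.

Δu = (2.5 − (-2.5))/9 = 5/9.
Left endpoints: -2.5, -35/18, -25/18, -5/6, -5/18, 5/18, 5/6, 25/18, 35/18.
r(-2.5) = -29.5, r(-35/18) = -3089/162, r(-25/18) = -1799/162, r(-5/6) = -101/18, r(-5/18) = -419/162, r(5/18) = -329/162, r(5/6) = -71/18, r(25/18) = -1349/162, r(35/18) = -2459/162.
Sum = Δu · [r(-2.5) + r(-35/18) + r(-25/18) + ...].
Sum ≈ -54.084362.

-54.084362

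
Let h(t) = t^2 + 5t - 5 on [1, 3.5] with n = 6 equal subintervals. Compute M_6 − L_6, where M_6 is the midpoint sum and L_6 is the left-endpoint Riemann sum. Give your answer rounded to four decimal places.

M_6 ≈ 29.547164.
L_6 ≈ 24.707755.
M_6 − L_6 ≈ 4.8394.

4.8394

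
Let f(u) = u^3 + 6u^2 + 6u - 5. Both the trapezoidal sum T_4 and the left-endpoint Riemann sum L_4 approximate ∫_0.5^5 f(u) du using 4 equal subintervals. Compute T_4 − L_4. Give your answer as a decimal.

168.9609375

T_4 ≈ 471.26074.
L_4 ≈ 302.29980.
T_4 − L_4 = 168.9609375.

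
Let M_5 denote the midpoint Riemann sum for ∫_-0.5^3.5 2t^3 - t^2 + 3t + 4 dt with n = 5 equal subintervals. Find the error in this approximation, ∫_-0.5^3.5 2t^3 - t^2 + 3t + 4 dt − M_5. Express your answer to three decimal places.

Exact integral: ∫_-0.5^3.5 f(t) dt ≈ 94.66667.
M_5 = 92.96.
Error ≈ 94.66667 − 92.96 ≈ 1.707.

1.707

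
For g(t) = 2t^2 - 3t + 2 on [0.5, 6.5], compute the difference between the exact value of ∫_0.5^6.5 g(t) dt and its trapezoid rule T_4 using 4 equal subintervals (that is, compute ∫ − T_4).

-4.5

Exact integral: ∫_0.5^6.5 g(t) dt = 132.
T_4 = 136.5.
Error = 132 − 136.5 = -4.5.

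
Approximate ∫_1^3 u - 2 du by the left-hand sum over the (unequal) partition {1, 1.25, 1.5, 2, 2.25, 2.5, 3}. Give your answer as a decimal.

Subinterval widths: 0.25, 0.25, 0.5, 0.25, 0.25, 0.5.
Left endpoints: 1, 1.25, 1.5, 2, 2.25, 2.5.
f(1) = -1, f(1.25) = -0.75, f(1.5) = -0.5, f(2) = 0, f(2.25) = 0.25, f(2.5) = 0.5.
Sum = Σ Δu_i · f(u_i).
Sum = -0.375.

-0.375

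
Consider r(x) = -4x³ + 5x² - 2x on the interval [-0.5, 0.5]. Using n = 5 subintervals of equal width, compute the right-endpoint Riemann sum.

0.15

Δx = (0.5 − (-0.5))/5 = 0.2.
Right endpoints: -0.3, -0.1, 0.1, 0.3, 0.5.
r(-0.3) = 1.158, r(-0.1) = 0.254, r(0.1) = -0.154, r(0.3) = -0.258, r(0.5) = -0.25.
Sum = Δx · [r(-0.3) + r(-0.1) + r(0.1) + r(0.3) + r(0.5)].
Sum = 0.15.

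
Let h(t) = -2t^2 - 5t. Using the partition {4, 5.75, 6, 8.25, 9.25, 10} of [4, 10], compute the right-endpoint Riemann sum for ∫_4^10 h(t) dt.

-995.5

Subinterval widths: 1.75, 0.25, 2.25, 1, 0.75.
Right endpoints: 5.75, 6, 8.25, 9.25, 10.
h(5.75) = -94.875, h(6) = -102, h(8.25) = -177.375, h(9.25) = -217.375, h(10) = -250.
Sum = Σ Δt_i · h(t_i).
Sum = -995.5.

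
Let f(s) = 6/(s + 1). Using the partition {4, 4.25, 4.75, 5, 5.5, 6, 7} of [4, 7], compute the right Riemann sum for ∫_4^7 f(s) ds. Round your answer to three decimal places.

2.698

Subinterval widths: 0.25, 0.5, 0.25, 0.5, 0.5, 1.
Right endpoints: 4.25, 4.75, 5, 5.5, 6, 7.
f(4.25) = 8/7, f(4.75) = 24/23, f(5) = 1, f(5.5) = 12/13, f(6) = 6/7, f(7) = 0.75.
Sum = Σ Δs_i · f(s_i).
Sum ≈ 2.698.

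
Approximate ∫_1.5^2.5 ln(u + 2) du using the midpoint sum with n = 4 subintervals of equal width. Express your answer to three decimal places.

1.384

Δu = (2.5 − 1.5)/4 = 0.25.
Midpoints: 1.625, 1.875, 2.125, 2.375.
f(1.625) ≈ 1.288, f(1.875) ≈ 1.355, f(2.125) ≈ 1.417, f(2.375) ≈ 1.476.
Sum = Δu · [f(1.625) + f(1.875) + f(2.125) + f(2.375)].
Sum ≈ 1.384.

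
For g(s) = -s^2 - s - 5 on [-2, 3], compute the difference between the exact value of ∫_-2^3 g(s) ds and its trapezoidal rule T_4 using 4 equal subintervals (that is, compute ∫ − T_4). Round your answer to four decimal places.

1.3021

Exact integral: ∫_-2^3 g(s) ds ≈ -39.166667.
T_4 = -40.46875.
Error ≈ -39.166667 − (-40.46875) ≈ 1.3021.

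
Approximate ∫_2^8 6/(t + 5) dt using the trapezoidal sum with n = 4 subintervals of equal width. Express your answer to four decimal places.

3.7304

Δt = (8 − 2)/4 = 1.5.
f(2) = 6/7, f(3.5) = 12/17, f(5) = 0.6, f(6.5) = 12/23, f(8) = 6/13.
T_4 = (Δt/2)·[f(t_0) + 2f(t_1) + 2f(t_2) + 2f(t_3) + f(t_4)].
Sum ≈ 3.7304.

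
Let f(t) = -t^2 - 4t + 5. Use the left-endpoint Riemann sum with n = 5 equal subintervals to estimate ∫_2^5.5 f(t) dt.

-73.99

Δt = (5.5 − 2)/5 = 0.7.
Left endpoints: 2, 2.7, 3.4, 4.1, 4.8.
f(2) = -7, f(2.7) = -13.09, f(3.4) = -20.16, f(4.1) = -28.21, f(4.8) = -37.24.
Sum = Δt · [f(2) + f(2.7) + f(3.4) + f(4.1) + f(4.8)].
Sum = -73.99.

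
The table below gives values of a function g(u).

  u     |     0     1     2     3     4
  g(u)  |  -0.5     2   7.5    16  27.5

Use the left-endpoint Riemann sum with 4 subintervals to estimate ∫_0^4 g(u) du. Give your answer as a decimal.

Δu = 1.
Sum = 1·[(-0.5) + 2 + 7.5 + 16] = 25.

25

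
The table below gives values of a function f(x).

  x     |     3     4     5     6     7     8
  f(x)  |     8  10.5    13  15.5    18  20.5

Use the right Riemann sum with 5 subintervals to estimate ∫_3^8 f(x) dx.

Δx = 1.
Sum = 1·[10.5 + 13 + 15.5 + 18 + 20.5] = 77.5.

77.5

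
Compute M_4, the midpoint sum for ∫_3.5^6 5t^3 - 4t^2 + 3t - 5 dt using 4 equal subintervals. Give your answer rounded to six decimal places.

Δt = (6 − 3.5)/4 = 0.625.
Midpoints: 3.8125, 4.4375, 5.0625, 5.6875.
f(3.8125) = 923129/4096, f(4.4375) = 1500979/4096, f(5.0625) = 2279029/4096, f(5.6875) = 3287279/4096.
Sum = Δt · [f(3.8125) + f(4.4375) + f(5.0625) + f(5.6875)].
Sum ≈ 1219.240723.

1219.240723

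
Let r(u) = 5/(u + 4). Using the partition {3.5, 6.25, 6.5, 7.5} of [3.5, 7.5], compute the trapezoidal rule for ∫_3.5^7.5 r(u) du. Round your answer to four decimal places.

2.1634

Subinterval widths: 2.75, 0.25, 1.
r(3.5) = 2/3, r(6.25) = 20/41, r(6.5) = 10/21, r(7.5) = 10/23.
On each subinterval the trapezoid contributes (Δu_i/2)·[r(u_{i-1}) + r(u_i)].
Sum ≈ 2.1634.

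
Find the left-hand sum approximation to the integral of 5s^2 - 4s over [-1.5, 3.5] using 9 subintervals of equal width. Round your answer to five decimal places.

50.03601

Δs = (3.5 − (-1.5))/9 = 5/9.
Left endpoints: -1.5, -17/18, -7/18, 1/6, 13/18, 23/18, 11/6, 43/18, 53/18.
f(-1.5) = 17.25, f(-17/18) = 2669/324, f(-7/18) = 749/324, f(1/6) = -19/36, f(13/18) = -91/324, f(23/18) = 989/324, f(11/6) = 341/36, f(43/18) = 6149/324, f(53/18) = 10229/324.
Sum = Δs · [f(-1.5) + f(-17/18) + f(-7/18) + ...].
Sum ≈ 50.03601.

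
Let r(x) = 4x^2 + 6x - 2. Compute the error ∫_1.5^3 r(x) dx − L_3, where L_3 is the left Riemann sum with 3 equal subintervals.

8.75

Exact integral: ∫_1.5^3 r(x) dx = 48.75.
L_3 = 40.
Error = 48.75 − 40 = 8.75.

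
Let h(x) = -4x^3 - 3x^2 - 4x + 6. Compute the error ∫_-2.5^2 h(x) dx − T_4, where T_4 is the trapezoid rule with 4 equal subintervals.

Exact integral: ∫_-2.5^2 h(x) dx = 30.9375.
T_4 = 30.9375.
Error = 30.9375 − 30.9375 = 0.

0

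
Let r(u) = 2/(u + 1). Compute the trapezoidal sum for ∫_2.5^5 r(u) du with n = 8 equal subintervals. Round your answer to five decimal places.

1.07887

Δu = (5 − 2.5)/8 = 0.3125.
r(2.5) = 4/7, r(2.8125) = 32/61, r(3.125) = 16/33, r(3.4375) = 32/71, r(3.75) = 8/19, r(4.0625) = 32/81, r(4.375) = 16/43, r(4.6875) = 32/91, r(5) = 1/3.
T_8 = (Δu/2)·[r(u_0) + 2r(u_1) + ... + 2r(u_{7}) + r(u_8)].
Sum ≈ 1.07887.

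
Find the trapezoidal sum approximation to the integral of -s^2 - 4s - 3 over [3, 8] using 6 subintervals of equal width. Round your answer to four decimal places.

Δs = (8 − 3)/6 = 5/6.
f(3) = -24, f(23/6) = -1189/36, f(14/3) = -391/9, f(5.5) = -55.25, f(19/3) = -616/9, f(43/6) = -2989/36, f(8) = -99.
T_6 = (Δs/2)·[f(s_0) + 2f(s_1) + ... + 2f(s_{5}) + f(s_6)].
Sum ≈ -287.2454.

-287.2454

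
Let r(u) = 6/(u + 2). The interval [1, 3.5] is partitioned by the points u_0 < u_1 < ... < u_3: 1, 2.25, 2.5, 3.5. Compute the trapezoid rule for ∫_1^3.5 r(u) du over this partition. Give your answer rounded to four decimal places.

3.6876

Subinterval widths: 1.25, 0.25, 1.
r(1) = 2, r(2.25) = 24/17, r(2.5) = 4/3, r(3.5) = 12/11.
On each subinterval the trapezoid contributes (Δu_i/2)·[r(u_{i-1}) + r(u_i)].
Sum ≈ 3.6876.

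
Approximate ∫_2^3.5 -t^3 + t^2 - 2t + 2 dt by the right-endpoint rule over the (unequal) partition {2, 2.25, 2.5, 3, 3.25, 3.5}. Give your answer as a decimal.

Subinterval widths: 0.25, 0.25, 0.5, 0.25, 0.25.
Right endpoints: 2.25, 2.5, 3, 3.25, 3.5.
f(2.25) = -8.828125, f(2.5) = -12.375, f(3) = -22, f(3.25) = -28.265625, f(3.5) = -35.625.
Sum = Σ Δt_i · f(t_i).
Sum = -32.2734375.

-32.2734375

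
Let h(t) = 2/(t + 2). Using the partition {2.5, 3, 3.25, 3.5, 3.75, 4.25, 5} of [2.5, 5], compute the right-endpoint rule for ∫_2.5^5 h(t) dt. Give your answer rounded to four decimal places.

0.8474

Subinterval widths: 0.5, 0.25, 0.25, 0.25, 0.5, 0.75.
Right endpoints: 3, 3.25, 3.5, 3.75, 4.25, 5.
h(3) = 0.4, h(3.25) = 8/21, h(3.5) = 4/11, h(3.75) = 8/23, h(4.25) = 0.32, h(5) = 2/7.
Sum = Σ Δt_i · h(t_i).
Sum ≈ 0.8474.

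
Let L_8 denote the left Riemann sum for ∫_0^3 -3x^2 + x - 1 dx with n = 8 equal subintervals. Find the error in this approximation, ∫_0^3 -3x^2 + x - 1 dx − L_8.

-4.2890625

Exact integral: ∫_0^3 f(x) dx = -25.5.
L_8 = -21.2109375.
Error = -25.5 − (-21.2109375) = -4.2890625.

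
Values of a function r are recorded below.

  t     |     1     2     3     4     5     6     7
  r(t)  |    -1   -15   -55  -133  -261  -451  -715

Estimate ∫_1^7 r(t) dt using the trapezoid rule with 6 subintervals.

Δt = 1.
T_6 = (1/2)·[(-1) + 2·(-15) + 2·(-55) + 2·(-133) + 2·(-261) + 2·(-451) + (-715)] = -1273.

-1273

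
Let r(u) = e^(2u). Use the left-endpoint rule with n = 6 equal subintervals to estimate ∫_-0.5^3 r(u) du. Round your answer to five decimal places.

Δu = (3 − (-0.5))/6 = 7/12.
Left endpoints: -0.5, 1/12, 2/3, 1.25, 11/6, 29/12.
r(-0.5) ≈ 0.36788, r(1/12) ≈ 1.18136, r(2/3) ≈ 3.79367, r(1.25) ≈ 12.18249, r(11/6) ≈ 39.12128, r(29/12) ≈ 125.62903.
Sum = Δu · [r(-0.5) + r(1/12) + r(2/3) + ...].
Sum ≈ 106.32750.

106.32750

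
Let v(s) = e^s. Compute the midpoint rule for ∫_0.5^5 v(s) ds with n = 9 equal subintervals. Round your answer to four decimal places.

145.2467

Δs = (5 − 0.5)/9 = 0.5.
Midpoints: 0.75, 1.25, 1.75, 2.25, 2.75, 3.25, 3.75, 4.25, 4.75.
v(0.75) ≈ 2.1170, v(1.25) ≈ 3.4903, v(1.75) ≈ 5.7546, v(2.25) ≈ 9.4877, v(2.75) ≈ 15.6426, v(3.25) ≈ 25.7903, v(3.75) ≈ 42.5211, v(4.25) ≈ 70.1054, v(4.75) ≈ 115.5843.
Sum = Δs · [v(0.75) + v(1.25) + v(1.75) + ...].
Sum ≈ 145.2467.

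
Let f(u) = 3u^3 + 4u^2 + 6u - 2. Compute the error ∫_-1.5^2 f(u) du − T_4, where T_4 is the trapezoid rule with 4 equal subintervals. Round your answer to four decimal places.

Exact integral: ∫_-1.5^2 f(u) du ≈ 21.619792.
T_4 ≈ 24.411133.
Error ≈ 21.619792 − 24.411133 ≈ -2.7913.

-2.7913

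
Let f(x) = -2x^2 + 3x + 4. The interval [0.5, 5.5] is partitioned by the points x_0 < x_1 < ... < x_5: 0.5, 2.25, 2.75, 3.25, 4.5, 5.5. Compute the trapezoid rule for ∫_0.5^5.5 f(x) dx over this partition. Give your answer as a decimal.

Subinterval widths: 1.75, 0.5, 0.5, 1.25, 1.
f(0.5) = 5, f(2.25) = 0.625, f(2.75) = -2.875, f(3.25) = -7.375, f(4.5) = -23, f(5.5) = -40.
On each subinterval the trapezoid contributes (Δx_i/2)·[f(x_{i-1}) + f(x_i)].
Sum = -48.6875.

-48.6875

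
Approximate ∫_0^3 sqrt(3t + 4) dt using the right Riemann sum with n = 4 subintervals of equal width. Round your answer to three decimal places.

9.225

Δt = (3 − 0)/4 = 0.75.
Right endpoints: 0.75, 1.5, 2.25, 3.
f(0.75) ≈ 2.500, f(1.5) ≈ 2.915, f(2.25) ≈ 3.279, f(3) ≈ 3.606.
Sum = Δt · [f(0.75) + f(1.5) + f(2.25) + f(3)].
Sum ≈ 9.225.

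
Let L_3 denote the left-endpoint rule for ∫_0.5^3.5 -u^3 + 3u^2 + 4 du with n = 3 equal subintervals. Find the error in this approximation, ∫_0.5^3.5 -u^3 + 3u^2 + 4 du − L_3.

Exact integral: ∫_0.5^3.5 f(u) du = 17.25.
L_3 = 19.125.
Error = 17.25 − 19.125 = -1.875.

-1.875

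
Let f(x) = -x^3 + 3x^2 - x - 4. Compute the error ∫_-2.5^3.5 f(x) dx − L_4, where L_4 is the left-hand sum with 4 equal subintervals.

Exact integral: ∫_-2.5^3.5 f(x) dx = 3.75.
L_4 = 42.
Error = 3.75 − 42 = -38.25.

-38.25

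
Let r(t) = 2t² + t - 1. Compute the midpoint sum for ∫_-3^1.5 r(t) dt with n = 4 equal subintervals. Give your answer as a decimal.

Δt = (1.5 − (-3))/4 = 1.125.
Midpoints: -2.4375, -1.3125, -0.1875, 0.9375.
r(-2.4375) = 8.4453125, r(-1.3125) = 1.1328125, r(-0.1875) = -1.1171875, r(0.9375) = 1.6953125.
Sum = Δt · [r(-2.4375) + r(-1.3125) + r(-0.1875) + r(0.9375)].
Sum = 11.42578125.

11.42578125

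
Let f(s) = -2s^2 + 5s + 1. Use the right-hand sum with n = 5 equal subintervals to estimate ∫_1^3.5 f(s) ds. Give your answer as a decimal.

0

Δs = (3.5 − 1)/5 = 0.5.
Right endpoints: 1.5, 2, 2.5, 3, 3.5.
f(1.5) = 4, f(2) = 3, f(2.5) = 1, f(3) = -2, f(3.5) = -6.
Sum = Δs · [f(1.5) + f(2) + f(2.5) + f(3) + f(3.5)].
Sum = 0.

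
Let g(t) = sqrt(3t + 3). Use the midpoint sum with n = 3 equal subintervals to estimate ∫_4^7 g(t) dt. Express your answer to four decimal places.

13.2213

Δt = (7 − 4)/3 = 1.
Midpoints: 4.5, 5.5, 6.5.
g(4.5) ≈ 4.0620, g(5.5) ≈ 4.4159, g(6.5) ≈ 4.7434.
Sum = Δt · [g(4.5) + g(5.5) + g(6.5)].
Sum ≈ 13.2213.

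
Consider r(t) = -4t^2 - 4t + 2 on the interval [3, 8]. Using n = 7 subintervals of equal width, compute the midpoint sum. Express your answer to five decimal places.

Δt = (8 − 3)/7 = 5/7.
Midpoints: 47/14, 57/14, 67/14, 5.5, 87/14, 97/14, 107/14.
r(47/14) = -2769/49, r(57/14) = -3949/49, r(67/14) = -5329/49, r(5.5) = -141, r(87/14) = -8689/49, r(97/14) = -10669/49, r(107/14) = -12849/49.
Sum = Δt · [r(47/14) + r(57/14) + r(67/14) + ...].
Sum ≈ -745.81633.

-745.81633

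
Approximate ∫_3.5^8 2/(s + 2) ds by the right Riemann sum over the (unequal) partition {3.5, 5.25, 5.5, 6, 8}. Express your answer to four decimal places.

1.0744

Subinterval widths: 1.75, 0.25, 0.5, 2.
Right endpoints: 5.25, 5.5, 6, 8.
f(5.25) = 8/29, f(5.5) = 4/15, f(6) = 0.25, f(8) = 0.2.
Sum = Σ Δs_i · f(s_i).
Sum ≈ 1.0744.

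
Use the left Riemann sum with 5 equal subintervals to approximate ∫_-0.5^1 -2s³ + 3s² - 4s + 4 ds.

Δs = (1 − (-0.5))/5 = 0.3.
Left endpoints: -0.5, -0.2, 0.1, 0.4, 0.7.
f(-0.5) = 7, f(-0.2) = 4.936, f(0.1) = 3.628, f(0.4) = 2.752, f(0.7) = 1.984.
Sum = Δs · [f(-0.5) + f(-0.2) + f(0.1) + f(0.4) + f(0.7)].
Sum = 6.09.

6.09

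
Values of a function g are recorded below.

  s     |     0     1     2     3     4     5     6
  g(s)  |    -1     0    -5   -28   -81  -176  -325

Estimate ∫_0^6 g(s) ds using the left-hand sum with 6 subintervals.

Δs = 1.
Sum = 1·[(-1) + 0 + (-5) + (-28) + (-81) + (-176)] = -291.

-291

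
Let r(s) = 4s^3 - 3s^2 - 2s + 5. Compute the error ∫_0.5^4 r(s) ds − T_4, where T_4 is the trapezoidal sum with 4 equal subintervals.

Exact integral: ∫_0.5^4 r(s) ds = 193.8125.
T_4 = 204.53125.
Error = 193.8125 − 204.53125 = -10.71875.

-10.71875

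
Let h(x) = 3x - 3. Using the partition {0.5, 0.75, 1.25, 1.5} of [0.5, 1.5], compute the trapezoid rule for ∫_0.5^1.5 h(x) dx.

0

Subinterval widths: 0.25, 0.5, 0.25.
h(0.5) = -1.5, h(0.75) = -0.75, h(1.25) = 0.75, h(1.5) = 1.5.
On each subinterval the trapezoid contributes (Δx_i/2)·[h(x_{i-1}) + h(x_i)].
Sum = 0.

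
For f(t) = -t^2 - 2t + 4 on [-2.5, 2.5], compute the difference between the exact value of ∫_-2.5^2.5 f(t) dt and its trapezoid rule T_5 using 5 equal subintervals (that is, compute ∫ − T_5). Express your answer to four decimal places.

Exact integral: ∫_-2.5^2.5 f(t) dt ≈ 9.583333.
T_5 = 8.75.
Error ≈ 9.583333 − 8.75 ≈ 0.8333.

0.8333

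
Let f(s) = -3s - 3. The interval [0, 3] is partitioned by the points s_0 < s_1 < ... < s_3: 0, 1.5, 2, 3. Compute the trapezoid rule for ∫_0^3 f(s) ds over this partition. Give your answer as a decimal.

-22.5

Subinterval widths: 1.5, 0.5, 1.
f(0) = -3, f(1.5) = -7.5, f(2) = -9, f(3) = -12.
On each subinterval the trapezoid contributes (Δs_i/2)·[f(s_{i-1}) + f(s_i)].
Sum = -22.5.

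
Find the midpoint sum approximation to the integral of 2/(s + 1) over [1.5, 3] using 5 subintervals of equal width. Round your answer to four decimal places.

Δs = (3 − 1.5)/5 = 0.3.
Midpoints: 1.65, 1.95, 2.25, 2.55, 2.85.
f(1.65) = 40/53, f(1.95) = 40/59, f(2.25) = 8/13, f(2.55) = 40/71, f(2.85) = 40/77.
Sum = Δs · [f(1.65) + f(1.95) + f(2.25) + f(2.55) + f(2.85)].
Sum ≈ 0.9393.

0.9393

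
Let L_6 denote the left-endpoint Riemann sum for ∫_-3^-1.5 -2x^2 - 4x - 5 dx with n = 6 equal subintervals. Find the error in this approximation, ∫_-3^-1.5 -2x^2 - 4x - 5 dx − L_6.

Exact integral: ∫_-3^-1.5 f(x) dx = -9.75.
L_6 = -10.71875.
Error = -9.75 − (-10.71875) = 0.96875.

0.96875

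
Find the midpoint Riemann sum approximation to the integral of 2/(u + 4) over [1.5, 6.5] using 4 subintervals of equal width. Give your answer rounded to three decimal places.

1.290

Δu = (6.5 − 1.5)/4 = 1.25.
Midpoints: 2.125, 3.375, 4.625, 5.875.
f(2.125) = 16/49, f(3.375) = 16/59, f(4.625) = 16/69, f(5.875) = 16/79.
Sum = Δu · [f(2.125) + f(3.375) + f(4.625) + f(5.875)].
Sum ≈ 1.290.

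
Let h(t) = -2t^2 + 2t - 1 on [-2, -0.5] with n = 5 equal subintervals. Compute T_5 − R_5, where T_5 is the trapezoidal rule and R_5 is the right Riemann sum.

T_5 = -10.545.
R_5 = -8.97.
T_5 − R_5 = -1.575.

-1.575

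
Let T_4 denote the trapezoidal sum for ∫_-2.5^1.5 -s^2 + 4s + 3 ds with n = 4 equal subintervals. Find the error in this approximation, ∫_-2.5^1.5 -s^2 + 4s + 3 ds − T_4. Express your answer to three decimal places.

Exact integral: ∫_-2.5^1.5 f(s) ds ≈ -2.33333.
T_4 = -3.
Error ≈ -2.33333 − (-3) ≈ 0.667.

0.667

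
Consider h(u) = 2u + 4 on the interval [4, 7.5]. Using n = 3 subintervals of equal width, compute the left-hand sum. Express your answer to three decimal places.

Δu = (7.5 − 4)/3 = 7/6.
Left endpoints: 4, 31/6, 19/3.
h(4) = 12, h(31/6) = 43/3, h(19/3) = 50/3.
Sum = Δu · [h(4) + h(31/6) + h(19/3)].
Sum ≈ 50.167.

50.167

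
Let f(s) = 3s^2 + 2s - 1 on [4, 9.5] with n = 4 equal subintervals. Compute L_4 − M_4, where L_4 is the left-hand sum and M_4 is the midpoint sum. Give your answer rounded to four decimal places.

L_4 = 706.62109375.
M_4 ≈ 859.525391.
L_4 − M_4 ≈ -152.9043.

-152.9043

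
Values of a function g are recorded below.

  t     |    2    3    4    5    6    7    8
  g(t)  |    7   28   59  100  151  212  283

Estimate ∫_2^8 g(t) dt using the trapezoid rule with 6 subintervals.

695

Δt = 1.
T_6 = (1/2)·[7 + 2·28 + 2·59 + 2·100 + 2·151 + 2·212 + 283] = 695.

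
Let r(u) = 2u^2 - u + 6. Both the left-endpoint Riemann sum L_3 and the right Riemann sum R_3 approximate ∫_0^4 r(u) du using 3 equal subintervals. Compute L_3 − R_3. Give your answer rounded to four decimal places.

L_3 ≈ 42.370370.
R_3 ≈ 79.703704.
L_3 − R_3 ≈ -37.3333.

-37.3333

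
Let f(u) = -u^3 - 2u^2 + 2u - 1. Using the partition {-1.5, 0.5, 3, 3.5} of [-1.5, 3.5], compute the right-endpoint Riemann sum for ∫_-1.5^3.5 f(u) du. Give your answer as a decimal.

-131.9375

Subinterval widths: 2, 2.5, 0.5.
Right endpoints: 0.5, 3, 3.5.
f(0.5) = -0.625, f(3) = -40, f(3.5) = -61.375.
Sum = Σ Δu_i · f(u_i).
Sum = -131.9375.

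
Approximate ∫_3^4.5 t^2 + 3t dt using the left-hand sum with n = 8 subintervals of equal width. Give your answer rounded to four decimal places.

Δt = (4.5 − 3)/8 = 0.1875.
Left endpoints: 3, 3.1875, 3.375, 3.5625, 3.75, 3.9375, 4.125, 4.3125.
f(3) = 18, f(3.1875) = 19.72265625, f(3.375) = 21.515625, f(3.5625) = 23.37890625, f(3.75) = 25.3125, f(3.9375) = 27.31640625, f(4.125) = 29.390625, f(4.3125) = 31.53515625.
Sum = Δt · [f(3) + f(3.1875) + f(3.375) + ...].
Sum ≈ 36.7822.

36.7822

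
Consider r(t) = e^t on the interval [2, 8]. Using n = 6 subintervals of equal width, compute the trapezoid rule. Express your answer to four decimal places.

Δt = (8 − 2)/6 = 1.
r(2) ≈ 7.3891, r(3) ≈ 20.0855, r(4) ≈ 54.5982, r(5) ≈ 148.4132, r(6) ≈ 403.4288, r(7) ≈ 1096.6332, r(8) ≈ 2980.9580.
T_6 = (Δt/2)·[r(t_0) + 2r(t_1) + ... + 2r(t_{5}) + r(t_6)].
Sum ≈ 3217.3323.

3217.3323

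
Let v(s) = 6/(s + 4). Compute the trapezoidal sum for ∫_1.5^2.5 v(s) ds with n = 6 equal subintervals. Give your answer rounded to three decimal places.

Δs = (2.5 − 1.5)/6 = 1/6.
v(1.5) = 12/11, v(5/3) = 18/17, v(11/6) = 36/35, v(2) = 1, v(13/6) = 36/37, v(7/3) = 18/19, v(2.5) = 12/13.
T_6 = (Δs/2)·[v(s_0) + 2v(s_1) + ... + 2v(s_{5}) + v(s_6)].
Sum ≈ 1.002.

1.002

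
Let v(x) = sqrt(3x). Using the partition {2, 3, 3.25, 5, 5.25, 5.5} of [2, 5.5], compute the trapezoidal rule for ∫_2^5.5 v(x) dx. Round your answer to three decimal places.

11.595

Subinterval widths: 1, 0.25, 1.75, 0.25, 0.25.
v(2) ≈ 2.449, v(3) ≈ 3.000, v(3.25) ≈ 3.122, v(5) ≈ 3.873, v(5.25) ≈ 3.969, v(5.5) ≈ 4.062.
On each subinterval the trapezoid contributes (Δx_i/2)·[v(x_{i-1}) + v(x_i)].
Sum ≈ 11.595.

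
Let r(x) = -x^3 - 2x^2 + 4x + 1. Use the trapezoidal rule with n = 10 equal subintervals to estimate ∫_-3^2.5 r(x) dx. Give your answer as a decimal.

-18.27890625

Δx = (2.5 − (-3))/10 = 0.55.
r(-3) = -2, r(-2.45) = -6.098875, r(-1.9) = -6.961, r(-1.35) = -5.584625, r(-0.8) = -2.968, r(-0.25) = -0.109375, r(0.3) = 1.993, r(0.85) = 2.340875, r(1.4) = -0.064, r(1.95) = -6.219875, r(2.5) = -17.125.
T_10 = (Δx/2)·[r(x_0) + 2r(x_1) + ... + 2r(x_{9}) + r(x_10)].
Sum = -18.27890625.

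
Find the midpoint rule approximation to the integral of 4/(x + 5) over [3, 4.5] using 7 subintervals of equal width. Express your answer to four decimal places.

Δx = (4.5 − 3)/7 = 3/14.
Midpoints: 87/28, 93/28, 99/28, 3.75, 111/28, 117/28, 123/28.
f(87/28) = 112/227, f(93/28) = 112/233, f(99/28) = 112/239, f(3.75) = 16/35, f(111/28) = 112/251, f(117/28) = 112/257, f(123/28) = 112/263.
Sum = Δx · [f(87/28) + f(93/28) + f(99/28) + ...].
Sum ≈ 0.6874.

0.6874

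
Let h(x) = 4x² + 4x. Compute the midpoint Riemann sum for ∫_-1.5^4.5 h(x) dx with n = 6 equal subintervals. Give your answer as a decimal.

Δx = (4.5 − (-1.5))/6 = 1.
Midpoints: -1, 0, 1, 2, 3, 4.
h(-1) = 0, h(0) = 0, h(1) = 8, h(2) = 24, h(3) = 48, h(4) = 80.
Sum = Δx · [h(-1) + h(0) + h(1) + ...].
Sum = 160.

160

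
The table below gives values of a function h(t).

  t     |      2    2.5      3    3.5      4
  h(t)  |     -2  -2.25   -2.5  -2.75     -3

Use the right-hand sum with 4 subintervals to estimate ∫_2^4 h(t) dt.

Δt = 0.5.
Sum = 0.5·[(-2.25) + (-2.5) + (-2.75) + (-3)] = -5.25.

-5.25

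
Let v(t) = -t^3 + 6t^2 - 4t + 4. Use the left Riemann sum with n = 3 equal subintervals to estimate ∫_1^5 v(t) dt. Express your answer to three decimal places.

Δt = (5 − 1)/3 = 4/3.
Left endpoints: 1, 7/3, 11/3.
v(1) = 5, v(7/3) = 395/27, v(11/3) = 559/27.
Sum = Δt · [v(1) + v(7/3) + v(11/3)].
Sum ≈ 53.778.

53.778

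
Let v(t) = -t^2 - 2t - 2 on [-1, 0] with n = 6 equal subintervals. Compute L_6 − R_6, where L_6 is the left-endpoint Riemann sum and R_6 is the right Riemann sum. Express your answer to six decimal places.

0.166667

L_6 ≈ -1.25462963.
R_6 ≈ -1.42129630.
L_6 − R_6 ≈ 0.166667.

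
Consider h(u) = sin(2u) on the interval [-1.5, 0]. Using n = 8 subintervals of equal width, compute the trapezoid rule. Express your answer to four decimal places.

-0.9833

Δu = (0 − (-1.5))/8 = 0.1875.
h(-1.5) ≈ -0.1411, h(-1.3125) ≈ -0.4939, h(-1.125) ≈ -0.7781, h(-0.9375) ≈ -0.9541, h(-0.75) ≈ -0.9975, h(-0.5625) ≈ -0.9023, h(-0.375) ≈ -0.6816, h(-0.1875) ≈ -0.3663, h(0) ≈ 0.0000.
T_8 = (Δu/2)·[h(u_0) + 2h(u_1) + ... + 2h(u_{7}) + h(u_8)].
Sum ≈ -0.9833.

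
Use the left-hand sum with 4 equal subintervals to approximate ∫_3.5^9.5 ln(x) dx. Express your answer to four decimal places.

Δx = (9.5 − 3.5)/4 = 1.5.
Left endpoints: 3.5, 5, 6.5, 8.
f(3.5) ≈ 1.2528, f(5) ≈ 1.6094, f(6.5) ≈ 1.8718, f(8) ≈ 2.0794.
Sum = Δx · [f(3.5) + f(5) + f(6.5) + f(8)].
Sum ≈ 10.2202.

10.2202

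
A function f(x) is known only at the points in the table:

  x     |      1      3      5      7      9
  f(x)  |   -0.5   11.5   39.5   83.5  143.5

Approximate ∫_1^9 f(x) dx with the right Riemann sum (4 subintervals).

556

Δx = 2.
Sum = 2·[11.5 + 39.5 + 83.5 + 143.5] = 556.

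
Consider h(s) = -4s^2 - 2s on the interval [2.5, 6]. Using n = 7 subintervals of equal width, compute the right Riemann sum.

Δs = (6 − 2.5)/7 = 0.5.
Right endpoints: 3, 3.5, 4, 4.5, 5, 5.5, 6.
h(3) = -42, h(3.5) = -56, h(4) = -72, h(4.5) = -90, h(5) = -110, h(5.5) = -132, h(6) = -156.
Sum = Δs · [h(3) + h(3.5) + h(4) + ...].
Sum = -329.

-329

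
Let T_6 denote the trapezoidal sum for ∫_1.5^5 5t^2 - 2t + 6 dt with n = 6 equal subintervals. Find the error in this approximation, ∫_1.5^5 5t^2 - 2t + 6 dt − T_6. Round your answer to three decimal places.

-0.992

Exact integral: ∫_1.5^5 f(t) dt ≈ 200.95833.
T_6 ≈ 201.95081.
Error ≈ 200.95833 − 201.95081 ≈ -0.992.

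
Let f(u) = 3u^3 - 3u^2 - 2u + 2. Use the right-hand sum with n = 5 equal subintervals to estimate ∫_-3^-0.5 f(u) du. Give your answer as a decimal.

Δu = (-0.5 − (-3))/5 = 0.5.
Right endpoints: -2.5, -2, -1.5, -1, -0.5.
f(-2.5) = -58.625, f(-2) = -30, f(-1.5) = -11.875, f(-1) = -2, f(-0.5) = 1.875.
Sum = Δu · [f(-2.5) + f(-2) + f(-1.5) + f(-1) + f(-0.5)].
Sum = -50.3125.

-50.3125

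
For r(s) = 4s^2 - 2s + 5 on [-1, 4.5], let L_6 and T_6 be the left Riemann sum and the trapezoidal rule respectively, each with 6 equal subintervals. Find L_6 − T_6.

L_6 ≈ 103.91435185.
T_6 ≈ 134.16435185.
L_6 − T_6 = -30.25.

-30.25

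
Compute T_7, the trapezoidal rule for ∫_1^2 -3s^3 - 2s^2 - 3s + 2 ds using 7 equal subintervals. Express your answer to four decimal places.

-18.4694

Δs = (2 − 1)/7 = 1/7.
f(1) = -6, f(8/7) = -2922/343, f(9/7) = -3958/343, f(10/7) = -5184/343, f(11/7) = -6618/343, f(12/7) = -8278/343, f(13/7) = -10182/343, f(2) = -36.
T_7 = (Δs/2)·[f(s_0) + 2f(s_1) + ... + 2f(s_{6}) + f(s_7)].
Sum ≈ -18.4694.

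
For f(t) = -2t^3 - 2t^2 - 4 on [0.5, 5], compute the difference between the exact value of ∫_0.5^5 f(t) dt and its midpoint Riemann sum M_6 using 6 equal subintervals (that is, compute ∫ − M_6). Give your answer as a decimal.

Exact integral: ∫_0.5^5 f(t) dt = -413.71875.
M_6 = -409.81640625.
Error = -413.71875 − (-409.81640625) = -3.90234375.

-3.90234375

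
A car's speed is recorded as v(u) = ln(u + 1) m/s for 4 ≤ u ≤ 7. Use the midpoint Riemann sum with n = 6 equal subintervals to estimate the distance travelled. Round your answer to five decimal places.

Δu = (7 − 4)/6 = 0.5.
Midpoints: 4.25, 4.75, 5.25, 5.75, 6.25, 6.75.
v(4.25) ≈ 1.65823, v(4.75) ≈ 1.74920, v(5.25) ≈ 1.83258, v(5.75) ≈ 1.90954, v(6.25) ≈ 1.98100, v(6.75) ≈ 2.04769.
Sum = Δu · [v(4.25) + v(4.75) + v(5.25) + ...].
Sum ≈ 5.58912.

5.58912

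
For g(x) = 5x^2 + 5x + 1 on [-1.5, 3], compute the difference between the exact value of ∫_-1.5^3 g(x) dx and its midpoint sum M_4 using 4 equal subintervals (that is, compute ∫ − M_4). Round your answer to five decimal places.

2.37305

Exact integral: ∫_-1.5^3 g(x) dx = 72.
M_4 ≈ 69.6269531.
Error ≈ 72 − 69.6269531 ≈ 2.37305.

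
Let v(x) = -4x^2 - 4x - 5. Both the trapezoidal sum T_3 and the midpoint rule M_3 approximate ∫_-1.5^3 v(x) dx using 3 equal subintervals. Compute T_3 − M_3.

T_3 = -83.25.
M_3 = -73.125.
T_3 − M_3 = -10.125.

-10.125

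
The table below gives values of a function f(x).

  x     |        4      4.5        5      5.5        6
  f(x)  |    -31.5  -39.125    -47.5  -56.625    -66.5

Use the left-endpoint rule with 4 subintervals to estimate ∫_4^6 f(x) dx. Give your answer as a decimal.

Δx = 0.5.
Sum = 0.5·[(-31.5) + (-39.125) + (-47.5) + (-56.625)] = -87.375.

-87.375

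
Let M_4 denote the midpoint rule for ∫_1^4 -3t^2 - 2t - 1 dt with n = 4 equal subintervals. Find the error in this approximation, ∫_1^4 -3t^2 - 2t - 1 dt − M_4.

-0.421875

Exact integral: ∫_1^4 f(t) dt = -81.
M_4 = -80.578125.
Error = -81 − (-80.578125) = -0.421875.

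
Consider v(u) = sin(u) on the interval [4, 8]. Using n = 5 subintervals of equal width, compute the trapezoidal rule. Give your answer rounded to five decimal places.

Δu = (8 − 4)/5 = 0.8.
v(4) ≈ -0.75680, v(4.8) ≈ -0.99616, v(5.6) ≈ -0.63127, v(6.4) ≈ 0.11655, v(7.2) ≈ 0.79367, v(8) ≈ 0.98936.
T_5 = (Δu/2)·[v(u_0) + 2v(u_1) + ... + 2v(u_{4}) + v(u_5)].
Sum ≈ -0.48075.

-0.48075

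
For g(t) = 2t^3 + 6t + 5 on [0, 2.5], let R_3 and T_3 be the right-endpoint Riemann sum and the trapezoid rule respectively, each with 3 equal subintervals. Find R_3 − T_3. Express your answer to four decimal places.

R_3 ≈ 72.222222.
T_3 ≈ 52.951389.
R_3 − T_3 ≈ 19.2708.

19.2708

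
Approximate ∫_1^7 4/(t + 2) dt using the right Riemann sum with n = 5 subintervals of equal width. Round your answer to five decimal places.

3.90774

Δt = (7 − 1)/5 = 1.2.
Right endpoints: 2.2, 3.4, 4.6, 5.8, 7.
f(2.2) = 20/21, f(3.4) = 20/27, f(4.6) = 20/33, f(5.8) = 20/39, f(7) = 4/9.
Sum = Δt · [f(2.2) + f(3.4) + f(4.6) + f(5.8) + f(7)].
Sum ≈ 3.90774.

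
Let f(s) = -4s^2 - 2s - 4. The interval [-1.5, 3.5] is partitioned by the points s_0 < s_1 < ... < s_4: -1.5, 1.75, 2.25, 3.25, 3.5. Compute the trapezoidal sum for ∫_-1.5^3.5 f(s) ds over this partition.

-115.3125

Subinterval widths: 3.25, 0.5, 1, 0.25.
f(-1.5) = -10, f(1.75) = -19.75, f(2.25) = -28.75, f(3.25) = -52.75, f(3.5) = -60.
On each subinterval the trapezoid contributes (Δs_i/2)·[f(s_{i-1}) + f(s_i)].
Sum = -115.3125.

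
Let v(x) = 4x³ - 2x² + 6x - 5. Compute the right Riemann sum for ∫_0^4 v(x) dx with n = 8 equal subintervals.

Δx = (4 − 0)/8 = 0.5.
Right endpoints: 0.5, 1, 1.5, 2, 2.5, 3, 3.5, 4.
v(0.5) = -2, v(1) = 3, v(1.5) = 13, v(2) = 31, v(2.5) = 60, v(3) = 103, v(3.5) = 163, v(4) = 243.
Sum = Δx · [v(0.5) + v(1) + v(1.5) + ...].
Sum = 307.

307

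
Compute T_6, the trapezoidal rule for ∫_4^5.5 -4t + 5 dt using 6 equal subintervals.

-21

Δt = (5.5 − 4)/6 = 0.25.
f(4) = -11, f(4.25) = -12, f(4.5) = -13, f(4.75) = -14, f(5) = -15, f(5.25) = -16, f(5.5) = -17.
T_6 = (Δt/2)·[f(t_0) + 2f(t_1) + ... + 2f(t_{5}) + f(t_6)].
Sum = -21.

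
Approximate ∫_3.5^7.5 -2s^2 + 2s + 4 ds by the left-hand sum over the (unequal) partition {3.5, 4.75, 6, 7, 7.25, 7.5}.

-154.0625

Subinterval widths: 1.25, 1.25, 1, 0.25, 0.25.
Left endpoints: 3.5, 4.75, 6, 7, 7.25.
f(3.5) = -13.5, f(4.75) = -31.625, f(6) = -56, f(7) = -80, f(7.25) = -86.625.
Sum = Σ Δs_i · f(s_i).
Sum = -154.0625.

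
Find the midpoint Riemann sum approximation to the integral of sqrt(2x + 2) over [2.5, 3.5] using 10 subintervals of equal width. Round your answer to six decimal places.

2.826599

Δx = (3.5 − 2.5)/10 = 0.1.
Midpoints: 2.55, 2.65, 2.75, 2.85, 2.95, 3.05, 3.15, 3.25, 3.35, 3.45.
f(2.55) ≈ 2.664583, f(2.65) ≈ 2.701851, f(2.75) ≈ 2.738613, f(2.85) ≈ 2.774887, f(2.95) ≈ 2.810694, f(3.05) ≈ 2.846050, f(3.15) ≈ 2.880972, f(3.25) ≈ 2.915476, f(3.35) ≈ 2.949576, f(3.45) ≈ 2.983287.
Sum = Δx · [f(2.55) + f(2.65) + f(2.75) + ...].
Sum ≈ 2.826599.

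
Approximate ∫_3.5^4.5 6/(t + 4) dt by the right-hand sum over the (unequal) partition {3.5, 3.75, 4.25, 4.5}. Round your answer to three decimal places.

0.734

Subinterval widths: 0.25, 0.5, 0.25.
Right endpoints: 3.75, 4.25, 4.5.
f(3.75) = 24/31, f(4.25) = 8/11, f(4.5) = 12/17.
Sum = Σ Δt_i · f(t_i).
Sum ≈ 0.734.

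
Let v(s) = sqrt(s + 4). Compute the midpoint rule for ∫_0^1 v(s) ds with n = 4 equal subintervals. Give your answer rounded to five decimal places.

Δs = (1 − 0)/4 = 0.25.
Midpoints: 0.125, 0.375, 0.625, 0.875.
v(0.125) ≈ 2.03101, v(0.375) ≈ 2.09165, v(0.625) ≈ 2.15058, v(0.875) ≈ 2.20794.
Sum = Δs · [v(0.125) + v(0.375) + v(0.625) + v(0.875)].
Sum ≈ 2.12030.

2.12030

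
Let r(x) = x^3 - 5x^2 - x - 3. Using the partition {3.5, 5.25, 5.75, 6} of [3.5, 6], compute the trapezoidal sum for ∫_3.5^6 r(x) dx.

Subinterval widths: 1.75, 0.5, 0.25.
r(3.5) = -24.875, r(5.25) = -1.359375, r(5.75) = 16.046875, r(6) = 27.
On each subinterval the trapezoid contributes (Δx_i/2)·[r(x_{i-1}) + r(x_i)].
Sum = -13.90234375.

-13.90234375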